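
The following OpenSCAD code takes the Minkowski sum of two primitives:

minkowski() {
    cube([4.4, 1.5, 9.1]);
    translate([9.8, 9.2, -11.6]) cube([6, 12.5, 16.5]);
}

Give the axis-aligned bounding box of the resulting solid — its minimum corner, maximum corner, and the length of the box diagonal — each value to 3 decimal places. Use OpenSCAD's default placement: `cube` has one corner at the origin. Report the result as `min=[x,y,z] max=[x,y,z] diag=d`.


A = translate([9.8, 9.2, -11.6]) cube([6, 12.5, 16.5]) → bbox [9.8,9.2,-11.6] .. [15.8,21.7,4.9]
B = cube([4.4, 1.5, 9.1]) → bbox [0,0,0] .. [4.4,1.5,9.1]
lo = A.lo+B.lo = [9.8+0, 9.2+0, -11.6+0] = [9.800,9.200,-11.600]
hi = A.hi+B.hi = [15.8+4.4, 21.7+1.5, 4.9+9.1] = [20.200,23.200,14.000]
diag = √(10.4²+14²+25.6²) = √959.52 = 30.976

min=[9.800,9.200,-11.600] max=[20.200,23.200,14.000] diag=30.976


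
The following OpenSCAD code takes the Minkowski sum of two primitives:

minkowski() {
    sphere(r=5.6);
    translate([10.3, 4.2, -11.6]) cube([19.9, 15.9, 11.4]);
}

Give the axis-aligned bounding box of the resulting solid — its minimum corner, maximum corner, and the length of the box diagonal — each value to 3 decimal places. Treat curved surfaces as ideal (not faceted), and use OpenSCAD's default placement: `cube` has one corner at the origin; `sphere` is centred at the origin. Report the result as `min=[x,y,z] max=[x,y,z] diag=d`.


A = translate([10.3, 4.2, -11.6]) cube([19.9, 15.9, 11.4]) → bbox [10.3,4.2,-11.6] .. [30.2,20.1,-0.2]
B = sphere(r=5.6) → bbox [-5.6,-5.6,-5.6] .. [5.6,5.6,5.6]
lo = A.lo+B.lo = [10.3-5.6, 4.2-5.6, -11.6-5.6] = [4.700,-1.400,-17.200]
hi = A.hi+B.hi = [30.2+5.6, 20.1+5.6, -0.2+5.6] = [35.800,25.700,5.400]
diag = √(31.1²+27.1²+22.6²) = √2212.38 = 47.036

min=[4.700,-1.400,-17.200] max=[35.800,25.700,5.400] diag=47.036


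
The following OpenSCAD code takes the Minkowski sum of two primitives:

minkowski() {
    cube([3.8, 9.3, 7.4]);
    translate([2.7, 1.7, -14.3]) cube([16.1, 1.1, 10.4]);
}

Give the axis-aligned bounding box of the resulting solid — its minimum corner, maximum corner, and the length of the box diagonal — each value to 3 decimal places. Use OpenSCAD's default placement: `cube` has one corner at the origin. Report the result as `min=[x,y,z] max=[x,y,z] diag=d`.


min=[2.700,1.700,-14.300] max=[22.600,12.100,3.500] diag=28.653

A = translate([2.7, 1.7, -14.3]) cube([16.1, 1.1, 10.4]) → bbox [2.7,1.7,-14.3] .. [18.8,2.8,-3.9]
B = cube([3.8, 9.3, 7.4]) → bbox [0,0,0] .. [3.8,9.3,7.4]
lo = A.lo+B.lo = [2.7+0, 1.7+0, -14.3+0] = [2.700,1.700,-14.300]
hi = A.hi+B.hi = [18.8+3.8, 2.8+9.3, -3.9+7.4] = [22.600,12.100,3.500]
diag = √(19.9²+10.4²+17.8²) = √821.01 = 28.653


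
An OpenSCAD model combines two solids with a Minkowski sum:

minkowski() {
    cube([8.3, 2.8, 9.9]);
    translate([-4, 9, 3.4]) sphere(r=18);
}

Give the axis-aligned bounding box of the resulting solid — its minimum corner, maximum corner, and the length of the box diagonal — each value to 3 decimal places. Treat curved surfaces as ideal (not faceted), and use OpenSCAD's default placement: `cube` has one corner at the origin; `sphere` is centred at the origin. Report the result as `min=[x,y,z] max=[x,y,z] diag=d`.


A = translate([-4, 9, 3.4]) sphere(r=18) → bbox [-22,-9,-14.6] .. [14,27,21.4]
B = cube([8.3, 2.8, 9.9]) → bbox [0,0,0] .. [8.3,2.8,9.9]
lo = A.lo+B.lo = [-22+0, -9+0, -14.6+0] = [-22.000,-9.000,-14.600]
hi = A.hi+B.hi = [14+8.3, 27+2.8, 21.4+9.9] = [22.300,29.800,31.300]
diag = √(44.3²+38.8²+45.9²) = √5574.74 = 74.664

min=[-22.000,-9.000,-14.600] max=[22.300,29.800,31.300] diag=74.664


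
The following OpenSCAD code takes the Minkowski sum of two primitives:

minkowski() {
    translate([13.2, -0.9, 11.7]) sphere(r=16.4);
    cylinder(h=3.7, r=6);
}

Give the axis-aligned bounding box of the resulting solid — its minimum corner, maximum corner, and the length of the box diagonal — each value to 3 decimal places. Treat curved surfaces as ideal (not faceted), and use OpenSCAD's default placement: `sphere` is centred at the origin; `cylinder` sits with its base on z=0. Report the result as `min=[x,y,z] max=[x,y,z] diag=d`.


min=[-9.200,-23.300,-4.700] max=[35.600,21.500,31.800] diag=73.119

A = translate([13.2, -0.9, 11.7]) sphere(r=16.4) → bbox [-3.2,-17.3,-4.7] .. [29.6,15.5,28.1]
B = cylinder(h=3.7, r=6) → bbox [-6,-6,0] .. [6,6,3.7]
lo = A.lo+B.lo = [-3.2-6, -17.3-6, -4.7+0] = [-9.200,-23.300,-4.700]
hi = A.hi+B.hi = [29.6+6, 15.5+6, 28.1+3.7] = [35.600,21.500,31.800]
diag = √(44.8²+44.8²+36.5²) = √5346.33 = 73.119


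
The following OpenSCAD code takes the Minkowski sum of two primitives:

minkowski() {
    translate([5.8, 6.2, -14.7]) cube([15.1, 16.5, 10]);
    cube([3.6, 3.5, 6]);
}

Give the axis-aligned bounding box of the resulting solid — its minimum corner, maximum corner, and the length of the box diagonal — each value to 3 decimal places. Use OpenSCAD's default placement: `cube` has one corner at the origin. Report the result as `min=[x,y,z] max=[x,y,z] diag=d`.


A = translate([5.8, 6.2, -14.7]) cube([15.1, 16.5, 10]) → bbox [5.8,6.2,-14.7] .. [20.9,22.7,-4.7]
B = cube([3.6, 3.5, 6]) → bbox [0,0,0] .. [3.6,3.5,6]
lo = A.lo+B.lo = [5.8+0, 6.2+0, -14.7+0] = [5.800,6.200,-14.700]
hi = A.hi+B.hi = [20.9+3.6, 22.7+3.5, -4.7+6] = [24.500,26.200,1.300]
diag = √(18.7²+20²+16²) = √1005.69 = 31.713

min=[5.800,6.200,-14.700] max=[24.500,26.200,1.300] diag=31.713


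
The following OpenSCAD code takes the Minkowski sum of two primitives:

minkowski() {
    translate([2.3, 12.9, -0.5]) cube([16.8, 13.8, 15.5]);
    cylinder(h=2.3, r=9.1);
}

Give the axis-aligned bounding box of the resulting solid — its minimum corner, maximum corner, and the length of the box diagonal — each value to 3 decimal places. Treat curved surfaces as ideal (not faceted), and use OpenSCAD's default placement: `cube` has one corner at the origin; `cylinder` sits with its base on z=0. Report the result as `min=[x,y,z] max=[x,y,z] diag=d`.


min=[-6.800,3.800,-0.500] max=[28.200,35.800,17.300] diag=50.654

A = translate([2.3, 12.9, -0.5]) cube([16.8, 13.8, 15.5]) → bbox [2.3,12.9,-0.5] .. [19.1,26.7,15]
B = cylinder(h=2.3, r=9.1) → bbox [-9.1,-9.1,0] .. [9.1,9.1,2.3]
lo = A.lo+B.lo = [2.3-9.1, 12.9-9.1, -0.5+0] = [-6.800,3.800,-0.500]
hi = A.hi+B.hi = [19.1+9.1, 26.7+9.1, 15+2.3] = [28.200,35.800,17.300]
diag = √(35²+32²+17.8²) = √2565.84 = 50.654


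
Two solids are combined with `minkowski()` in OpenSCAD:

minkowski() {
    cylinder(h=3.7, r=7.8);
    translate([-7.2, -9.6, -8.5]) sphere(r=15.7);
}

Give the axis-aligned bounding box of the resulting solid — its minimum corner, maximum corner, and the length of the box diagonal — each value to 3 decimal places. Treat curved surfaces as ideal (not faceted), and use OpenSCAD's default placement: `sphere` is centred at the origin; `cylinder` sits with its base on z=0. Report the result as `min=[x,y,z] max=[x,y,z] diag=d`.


min=[-30.700,-33.100,-24.200] max=[16.300,13.900,10.900] diag=75.167

A = translate([-7.2, -9.6, -8.5]) sphere(r=15.7) → bbox [-22.9,-25.3,-24.2] .. [8.5,6.1,7.2]
B = cylinder(h=3.7, r=7.8) → bbox [-7.8,-7.8,0] .. [7.8,7.8,3.7]
lo = A.lo+B.lo = [-22.9-7.8, -25.3-7.8, -24.2+0] = [-30.700,-33.100,-24.200]
hi = A.hi+B.hi = [8.5+7.8, 6.1+7.8, 7.2+3.7] = [16.300,13.900,10.900]
diag = √(47²+47²+35.1²) = √5650.01 = 75.167


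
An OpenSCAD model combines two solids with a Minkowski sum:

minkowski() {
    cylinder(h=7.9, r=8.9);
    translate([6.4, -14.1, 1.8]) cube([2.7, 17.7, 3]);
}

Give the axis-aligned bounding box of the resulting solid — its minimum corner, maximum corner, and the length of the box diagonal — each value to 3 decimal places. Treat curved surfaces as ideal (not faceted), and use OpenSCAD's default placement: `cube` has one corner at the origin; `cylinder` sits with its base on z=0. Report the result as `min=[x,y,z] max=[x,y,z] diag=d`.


min=[-2.500,-23.000,1.800] max=[18.000,12.500,12.700] diag=42.418

A = translate([6.4, -14.1, 1.8]) cube([2.7, 17.7, 3]) → bbox [6.4,-14.1,1.8] .. [9.1,3.6,4.8]
B = cylinder(h=7.9, r=8.9) → bbox [-8.9,-8.9,0] .. [8.9,8.9,7.9]
lo = A.lo+B.lo = [6.4-8.9, -14.1-8.9, 1.8+0] = [-2.500,-23.000,1.800]
hi = A.hi+B.hi = [9.1+8.9, 3.6+8.9, 4.8+7.9] = [18.000,12.500,12.700]
diag = √(20.5²+35.5²+10.9²) = √1799.31 = 42.418


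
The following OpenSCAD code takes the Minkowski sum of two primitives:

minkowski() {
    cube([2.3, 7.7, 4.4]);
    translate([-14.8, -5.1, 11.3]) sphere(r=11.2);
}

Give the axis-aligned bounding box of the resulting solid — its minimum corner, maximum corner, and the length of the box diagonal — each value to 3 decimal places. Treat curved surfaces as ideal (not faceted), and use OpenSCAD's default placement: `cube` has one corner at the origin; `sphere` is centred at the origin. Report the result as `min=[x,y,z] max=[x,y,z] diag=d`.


A = translate([-14.8, -5.1, 11.3]) sphere(r=11.2) → bbox [-26,-16.3,0.1] .. [-3.6,6.1,22.5]
B = cube([2.3, 7.7, 4.4]) → bbox [0,0,0] .. [2.3,7.7,4.4]
lo = A.lo+B.lo = [-26+0, -16.3+0, 0.1+0] = [-26.000,-16.300,0.100]
hi = A.hi+B.hi = [-3.6+2.3, 6.1+7.7, 22.5+4.4] = [-1.300,13.800,26.900]
diag = √(24.7²+30.1²+26.8²) = √2234.34 = 47.269

min=[-26.000,-16.300,0.100] max=[-1.300,13.800,26.900] diag=47.269


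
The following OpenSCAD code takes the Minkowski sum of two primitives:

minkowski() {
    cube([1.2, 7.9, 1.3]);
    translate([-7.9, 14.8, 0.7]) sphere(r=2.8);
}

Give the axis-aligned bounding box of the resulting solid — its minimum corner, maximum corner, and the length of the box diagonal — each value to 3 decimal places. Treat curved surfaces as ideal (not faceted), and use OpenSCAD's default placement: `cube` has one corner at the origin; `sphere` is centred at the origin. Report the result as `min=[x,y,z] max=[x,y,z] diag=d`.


min=[-10.700,12.000,-2.100] max=[-3.900,25.500,4.800] diag=16.616

A = translate([-7.9, 14.8, 0.7]) sphere(r=2.8) → bbox [-10.7,12,-2.1] .. [-5.1,17.6,3.5]
B = cube([1.2, 7.9, 1.3]) → bbox [0,0,0] .. [1.2,7.9,1.3]
lo = A.lo+B.lo = [-10.7+0, 12+0, -2.1+0] = [-10.700,12.000,-2.100]
hi = A.hi+B.hi = [-5.1+1.2, 17.6+7.9, 3.5+1.3] = [-3.900,25.500,4.800]
diag = √(6.8²+13.5²+6.9²) = √276.1 = 16.616


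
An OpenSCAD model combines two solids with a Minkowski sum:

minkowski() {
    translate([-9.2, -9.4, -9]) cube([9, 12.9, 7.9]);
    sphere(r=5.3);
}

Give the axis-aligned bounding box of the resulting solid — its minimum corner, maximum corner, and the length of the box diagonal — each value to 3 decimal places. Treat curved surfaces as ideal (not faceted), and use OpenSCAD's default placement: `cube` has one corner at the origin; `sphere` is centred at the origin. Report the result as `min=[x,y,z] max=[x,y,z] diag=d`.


A = translate([-9.2, -9.4, -9]) cube([9, 12.9, 7.9]) → bbox [-9.2,-9.4,-9] .. [-0.2,3.5,-1.1]
B = sphere(r=5.3) → bbox [-5.3,-5.3,-5.3] .. [5.3,5.3,5.3]
lo = A.lo+B.lo = [-9.2-5.3, -9.4-5.3, -9-5.3] = [-14.500,-14.700,-14.300]
hi = A.hi+B.hi = [-0.2+5.3, 3.5+5.3, -1.1+5.3] = [5.100,8.800,4.200]
diag = √(19.6²+23.5²+18.5²) = √1278.66 = 35.758

min=[-14.500,-14.700,-14.300] max=[5.100,8.800,4.200] diag=35.758


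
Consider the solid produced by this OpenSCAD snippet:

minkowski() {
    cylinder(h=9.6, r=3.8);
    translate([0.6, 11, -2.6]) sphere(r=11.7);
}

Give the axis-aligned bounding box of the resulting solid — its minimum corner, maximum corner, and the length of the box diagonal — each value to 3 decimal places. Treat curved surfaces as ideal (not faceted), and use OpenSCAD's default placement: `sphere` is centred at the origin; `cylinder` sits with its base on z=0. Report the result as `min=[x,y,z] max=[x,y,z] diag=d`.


min=[-14.900,-4.500,-14.300] max=[16.100,26.500,18.700] diag=54.873

A = translate([0.6, 11, -2.6]) sphere(r=11.7) → bbox [-11.1,-0.7,-14.3] .. [12.3,22.7,9.1]
B = cylinder(h=9.6, r=3.8) → bbox [-3.8,-3.8,0] .. [3.8,3.8,9.6]
lo = A.lo+B.lo = [-11.1-3.8, -0.7-3.8, -14.3+0] = [-14.900,-4.500,-14.300]
hi = A.hi+B.hi = [12.3+3.8, 22.7+3.8, 9.1+9.6] = [16.100,26.500,18.700]
diag = √(31²+31²+33²) = √3011 = 54.873


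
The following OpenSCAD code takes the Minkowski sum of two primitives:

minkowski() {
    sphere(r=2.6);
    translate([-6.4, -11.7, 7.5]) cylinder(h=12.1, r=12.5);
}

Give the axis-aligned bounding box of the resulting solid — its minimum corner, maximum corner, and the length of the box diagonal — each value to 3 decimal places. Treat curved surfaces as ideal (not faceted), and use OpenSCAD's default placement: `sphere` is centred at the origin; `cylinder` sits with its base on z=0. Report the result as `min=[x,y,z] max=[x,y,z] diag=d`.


min=[-21.500,-26.800,4.900] max=[8.700,3.400,22.200] diag=46.080

A = translate([-6.4, -11.7, 7.5]) cylinder(h=12.1, r=12.5) → bbox [-18.9,-24.2,7.5] .. [6.1,0.8,19.6]
B = sphere(r=2.6) → bbox [-2.6,-2.6,-2.6] .. [2.6,2.6,2.6]
lo = A.lo+B.lo = [-18.9-2.6, -24.2-2.6, 7.5-2.6] = [-21.500,-26.800,4.900]
hi = A.hi+B.hi = [6.1+2.6, 0.8+2.6, 19.6+2.6] = [8.700,3.400,22.200]
diag = √(30.2²+30.2²+17.3²) = √2123.37 = 46.080


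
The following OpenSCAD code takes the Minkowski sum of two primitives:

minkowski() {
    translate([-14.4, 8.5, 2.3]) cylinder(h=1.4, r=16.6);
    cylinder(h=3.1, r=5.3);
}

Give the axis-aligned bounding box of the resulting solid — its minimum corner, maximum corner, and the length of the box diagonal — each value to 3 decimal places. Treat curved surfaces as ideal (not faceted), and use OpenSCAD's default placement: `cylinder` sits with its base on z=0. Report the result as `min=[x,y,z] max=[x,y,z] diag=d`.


min=[-36.300,-13.400,2.300] max=[7.500,30.400,6.800] diag=62.106

A = translate([-14.4, 8.5, 2.3]) cylinder(h=1.4, r=16.6) → bbox [-31,-8.1,2.3] .. [2.2,25.1,3.7]
B = cylinder(h=3.1, r=5.3) → bbox [-5.3,-5.3,0] .. [5.3,5.3,3.1]
lo = A.lo+B.lo = [-31-5.3, -8.1-5.3, 2.3+0] = [-36.300,-13.400,2.300]
hi = A.hi+B.hi = [2.2+5.3, 25.1+5.3, 3.7+3.1] = [7.500,30.400,6.800]
diag = √(43.8²+43.8²+4.5²) = √3857.13 = 62.106


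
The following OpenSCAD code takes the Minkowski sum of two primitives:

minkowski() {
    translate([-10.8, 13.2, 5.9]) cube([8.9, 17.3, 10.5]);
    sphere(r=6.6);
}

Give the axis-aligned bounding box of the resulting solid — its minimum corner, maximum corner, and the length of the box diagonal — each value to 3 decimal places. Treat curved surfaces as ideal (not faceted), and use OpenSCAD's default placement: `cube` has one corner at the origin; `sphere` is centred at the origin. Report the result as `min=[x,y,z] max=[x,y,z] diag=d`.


A = translate([-10.8, 13.2, 5.9]) cube([8.9, 17.3, 10.5]) → bbox [-10.8,13.2,5.9] .. [-1.9,30.5,16.4]
B = sphere(r=6.6) → bbox [-6.6,-6.6,-6.6] .. [6.6,6.6,6.6]
lo = A.lo+B.lo = [-10.8-6.6, 13.2-6.6, 5.9-6.6] = [-17.400,6.600,-0.700]
hi = A.hi+B.hi = [-1.9+6.6, 30.5+6.6, 16.4+6.6] = [4.700,37.100,23.000]
diag = √(22.1²+30.5²+23.7²) = √1980.35 = 44.501

min=[-17.400,6.600,-0.700] max=[4.700,37.100,23.000] diag=44.501


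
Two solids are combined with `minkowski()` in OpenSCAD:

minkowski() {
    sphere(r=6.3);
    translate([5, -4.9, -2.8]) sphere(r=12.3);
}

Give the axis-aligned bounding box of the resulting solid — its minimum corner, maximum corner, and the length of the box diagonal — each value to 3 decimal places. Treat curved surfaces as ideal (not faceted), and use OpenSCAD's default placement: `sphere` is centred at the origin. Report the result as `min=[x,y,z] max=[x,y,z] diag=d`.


A = translate([5, -4.9, -2.8]) sphere(r=12.3) → bbox [-7.3,-17.2,-15.1] .. [17.3,7.4,9.5]
B = sphere(r=6.3) → bbox [-6.3,-6.3,-6.3] .. [6.3,6.3,6.3]
lo = A.lo+B.lo = [-7.3-6.3, -17.2-6.3, -15.1-6.3] = [-13.600,-23.500,-21.400]
hi = A.hi+B.hi = [17.3+6.3, 7.4+6.3, 9.5+6.3] = [23.600,13.700,15.800]
diag = √(37.2²+37.2²+37.2²) = √4151.52 = 64.432

min=[-13.600,-23.500,-21.400] max=[23.600,13.700,15.800] diag=64.432


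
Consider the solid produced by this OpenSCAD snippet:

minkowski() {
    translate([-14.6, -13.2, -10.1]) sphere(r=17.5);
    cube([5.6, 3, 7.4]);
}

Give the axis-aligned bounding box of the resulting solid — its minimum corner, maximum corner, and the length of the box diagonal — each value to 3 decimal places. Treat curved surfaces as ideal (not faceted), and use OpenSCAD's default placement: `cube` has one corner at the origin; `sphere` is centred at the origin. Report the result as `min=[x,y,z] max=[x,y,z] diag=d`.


A = translate([-14.6, -13.2, -10.1]) sphere(r=17.5) → bbox [-32.1,-30.7,-27.6] .. [2.9,4.3,7.4]
B = cube([5.6, 3, 7.4]) → bbox [0,0,0] .. [5.6,3,7.4]
lo = A.lo+B.lo = [-32.1+0, -30.7+0, -27.6+0] = [-32.100,-30.700,-27.600]
hi = A.hi+B.hi = [2.9+5.6, 4.3+3, 7.4+7.4] = [8.500,7.300,14.800]
diag = √(40.6²+38²+42.4²) = √4890.12 = 69.929

min=[-32.100,-30.700,-27.600] max=[8.500,7.300,14.800] diag=69.929


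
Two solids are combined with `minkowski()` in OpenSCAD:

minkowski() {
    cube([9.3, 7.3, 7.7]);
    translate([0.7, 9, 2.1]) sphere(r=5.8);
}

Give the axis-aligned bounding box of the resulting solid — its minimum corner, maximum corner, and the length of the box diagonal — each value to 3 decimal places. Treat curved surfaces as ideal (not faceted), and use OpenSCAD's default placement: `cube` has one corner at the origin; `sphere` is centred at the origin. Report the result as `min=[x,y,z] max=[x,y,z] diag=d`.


min=[-5.100,3.200,-3.700] max=[15.800,22.100,15.600] diag=34.154

A = translate([0.7, 9, 2.1]) sphere(r=5.8) → bbox [-5.1,3.2,-3.7] .. [6.5,14.8,7.9]
B = cube([9.3, 7.3, 7.7]) → bbox [0,0,0] .. [9.3,7.3,7.7]
lo = A.lo+B.lo = [-5.1+0, 3.2+0, -3.7+0] = [-5.100,3.200,-3.700]
hi = A.hi+B.hi = [6.5+9.3, 14.8+7.3, 7.9+7.7] = [15.800,22.100,15.600]
diag = √(20.9²+18.9²+19.3²) = √1166.51 = 34.154


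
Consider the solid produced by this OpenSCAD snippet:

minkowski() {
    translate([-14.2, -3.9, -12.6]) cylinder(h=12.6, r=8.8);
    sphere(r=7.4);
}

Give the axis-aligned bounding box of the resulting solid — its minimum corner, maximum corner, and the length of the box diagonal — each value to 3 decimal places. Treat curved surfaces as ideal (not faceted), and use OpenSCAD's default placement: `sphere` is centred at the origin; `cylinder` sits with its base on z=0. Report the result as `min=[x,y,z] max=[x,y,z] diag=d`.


min=[-30.400,-20.100,-20.000] max=[2.000,12.300,7.400] diag=53.388

A = translate([-14.2, -3.9, -12.6]) cylinder(h=12.6, r=8.8) → bbox [-23,-12.7,-12.6] .. [-5.4,4.9,0]
B = sphere(r=7.4) → bbox [-7.4,-7.4,-7.4] .. [7.4,7.4,7.4]
lo = A.lo+B.lo = [-23-7.4, -12.7-7.4, -12.6-7.4] = [-30.400,-20.100,-20.000]
hi = A.hi+B.hi = [-5.4+7.4, 4.9+7.4, 0+7.4] = [2.000,12.300,7.400]
diag = √(32.4²+32.4²+27.4²) = √2850.28 = 53.388


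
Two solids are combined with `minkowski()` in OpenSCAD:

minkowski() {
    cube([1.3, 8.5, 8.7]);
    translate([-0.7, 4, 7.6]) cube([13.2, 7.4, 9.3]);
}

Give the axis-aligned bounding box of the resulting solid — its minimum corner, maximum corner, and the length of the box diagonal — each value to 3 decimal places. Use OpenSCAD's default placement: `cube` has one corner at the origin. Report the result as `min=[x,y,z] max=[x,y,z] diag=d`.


min=[-0.700,4.000,7.600] max=[13.800,19.900,25.600] diag=28.055

A = translate([-0.7, 4, 7.6]) cube([13.2, 7.4, 9.3]) → bbox [-0.7,4,7.6] .. [12.5,11.4,16.9]
B = cube([1.3, 8.5, 8.7]) → bbox [0,0,0] .. [1.3,8.5,8.7]
lo = A.lo+B.lo = [-0.7+0, 4+0, 7.6+0] = [-0.700,4.000,7.600]
hi = A.hi+B.hi = [12.5+1.3, 11.4+8.5, 16.9+8.7] = [13.800,19.900,25.600]
diag = √(14.5²+15.9²+18²) = √787.06 = 28.055


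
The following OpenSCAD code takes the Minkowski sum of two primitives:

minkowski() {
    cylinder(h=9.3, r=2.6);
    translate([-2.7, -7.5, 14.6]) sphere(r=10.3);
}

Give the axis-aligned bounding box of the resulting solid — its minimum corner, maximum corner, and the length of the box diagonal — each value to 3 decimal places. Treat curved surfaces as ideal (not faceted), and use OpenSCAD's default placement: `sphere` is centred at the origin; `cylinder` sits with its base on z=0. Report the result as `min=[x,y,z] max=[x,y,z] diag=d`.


A = translate([-2.7, -7.5, 14.6]) sphere(r=10.3) → bbox [-13,-17.8,4.3] .. [7.6,2.8,24.9]
B = cylinder(h=9.3, r=2.6) → bbox [-2.6,-2.6,0] .. [2.6,2.6,9.3]
lo = A.lo+B.lo = [-13-2.6, -17.8-2.6, 4.3+0] = [-15.600,-20.400,4.300]
hi = A.hi+B.hi = [7.6+2.6, 2.8+2.6, 24.9+9.3] = [10.200,5.400,34.200]
diag = √(25.8²+25.8²+29.9²) = √2225.29 = 47.173

min=[-15.600,-20.400,4.300] max=[10.200,5.400,34.200] diag=47.173


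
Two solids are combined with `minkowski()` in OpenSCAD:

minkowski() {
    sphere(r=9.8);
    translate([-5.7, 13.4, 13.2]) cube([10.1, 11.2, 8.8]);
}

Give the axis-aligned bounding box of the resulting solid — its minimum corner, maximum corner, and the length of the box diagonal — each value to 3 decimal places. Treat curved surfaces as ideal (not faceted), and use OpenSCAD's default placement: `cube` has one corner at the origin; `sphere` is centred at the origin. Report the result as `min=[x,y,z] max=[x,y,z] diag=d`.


A = translate([-5.7, 13.4, 13.2]) cube([10.1, 11.2, 8.8]) → bbox [-5.7,13.4,13.2] .. [4.4,24.6,22]
B = sphere(r=9.8) → bbox [-9.8,-9.8,-9.8] .. [9.8,9.8,9.8]
lo = A.lo+B.lo = [-5.7-9.8, 13.4-9.8, 13.2-9.8] = [-15.500,3.600,3.400]
hi = A.hi+B.hi = [4.4+9.8, 24.6+9.8, 22+9.8] = [14.200,34.400,31.800]
diag = √(29.7²+30.8²+28.4²) = √2637.29 = 51.355

min=[-15.500,3.600,3.400] max=[14.200,34.400,31.800] diag=51.355


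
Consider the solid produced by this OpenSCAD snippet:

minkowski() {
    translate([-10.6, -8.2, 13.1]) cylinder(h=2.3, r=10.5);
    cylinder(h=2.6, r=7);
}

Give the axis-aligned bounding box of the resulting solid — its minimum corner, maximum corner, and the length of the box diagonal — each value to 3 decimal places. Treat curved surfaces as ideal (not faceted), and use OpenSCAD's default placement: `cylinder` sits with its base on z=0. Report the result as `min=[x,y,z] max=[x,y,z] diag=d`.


min=[-28.100,-25.700,13.100] max=[6.900,9.300,18.000] diag=49.739

A = translate([-10.6, -8.2, 13.1]) cylinder(h=2.3, r=10.5) → bbox [-21.1,-18.7,13.1] .. [-0.1,2.3,15.4]
B = cylinder(h=2.6, r=7) → bbox [-7,-7,0] .. [7,7,2.6]
lo = A.lo+B.lo = [-21.1-7, -18.7-7, 13.1+0] = [-28.100,-25.700,13.100]
hi = A.hi+B.hi = [-0.1+7, 2.3+7, 15.4+2.6] = [6.900,9.300,18.000]
diag = √(35²+35²+4.9²) = √2474.01 = 49.739


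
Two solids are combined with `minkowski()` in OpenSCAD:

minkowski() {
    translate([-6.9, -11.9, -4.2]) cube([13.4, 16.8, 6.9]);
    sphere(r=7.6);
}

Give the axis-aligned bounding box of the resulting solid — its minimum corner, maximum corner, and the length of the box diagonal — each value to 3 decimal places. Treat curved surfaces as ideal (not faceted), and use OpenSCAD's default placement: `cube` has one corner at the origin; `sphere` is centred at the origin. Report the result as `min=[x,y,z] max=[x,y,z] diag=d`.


min=[-14.500,-19.500,-11.800] max=[14.100,12.500,10.300] diag=48.274

A = translate([-6.9, -11.9, -4.2]) cube([13.4, 16.8, 6.9]) → bbox [-6.9,-11.9,-4.2] .. [6.5,4.9,2.7]
B = sphere(r=7.6) → bbox [-7.6,-7.6,-7.6] .. [7.6,7.6,7.6]
lo = A.lo+B.lo = [-6.9-7.6, -11.9-7.6, -4.2-7.6] = [-14.500,-19.500,-11.800]
hi = A.hi+B.hi = [6.5+7.6, 4.9+7.6, 2.7+7.6] = [14.100,12.500,10.300]
diag = √(28.6²+32²+22.1²) = √2330.37 = 48.274


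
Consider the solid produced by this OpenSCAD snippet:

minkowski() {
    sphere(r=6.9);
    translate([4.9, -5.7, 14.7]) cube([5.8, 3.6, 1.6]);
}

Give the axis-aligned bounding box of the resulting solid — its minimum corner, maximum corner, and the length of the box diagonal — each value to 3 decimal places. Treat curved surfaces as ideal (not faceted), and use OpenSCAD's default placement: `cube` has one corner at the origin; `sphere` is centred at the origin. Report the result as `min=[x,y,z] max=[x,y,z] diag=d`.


min=[-2.000,-12.600,7.800] max=[17.600,4.800,23.200] diag=30.399

A = translate([4.9, -5.7, 14.7]) cube([5.8, 3.6, 1.6]) → bbox [4.9,-5.7,14.7] .. [10.7,-2.1,16.3]
B = sphere(r=6.9) → bbox [-6.9,-6.9,-6.9] .. [6.9,6.9,6.9]
lo = A.lo+B.lo = [4.9-6.9, -5.7-6.9, 14.7-6.9] = [-2.000,-12.600,7.800]
hi = A.hi+B.hi = [10.7+6.9, -2.1+6.9, 16.3+6.9] = [17.600,4.800,23.200]
diag = √(19.6²+17.4²+15.4²) = √924.08 = 30.399


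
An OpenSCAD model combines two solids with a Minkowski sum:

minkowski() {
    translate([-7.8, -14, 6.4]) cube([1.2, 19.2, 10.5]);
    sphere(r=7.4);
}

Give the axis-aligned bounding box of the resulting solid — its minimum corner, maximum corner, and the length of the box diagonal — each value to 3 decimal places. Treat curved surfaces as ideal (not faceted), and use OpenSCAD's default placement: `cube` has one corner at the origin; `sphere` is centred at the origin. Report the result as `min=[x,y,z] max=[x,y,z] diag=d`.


A = translate([-7.8, -14, 6.4]) cube([1.2, 19.2, 10.5]) → bbox [-7.8,-14,6.4] .. [-6.6,5.2,16.9]
B = sphere(r=7.4) → bbox [-7.4,-7.4,-7.4] .. [7.4,7.4,7.4]
lo = A.lo+B.lo = [-7.8-7.4, -14-7.4, 6.4-7.4] = [-15.200,-21.400,-1.000]
hi = A.hi+B.hi = [-6.6+7.4, 5.2+7.4, 16.9+7.4] = [0.800,12.600,24.300]
diag = √(16²+34²+25.3²) = √2052.09 = 45.300

min=[-15.200,-21.400,-1.000] max=[0.800,12.600,24.300] diag=45.300


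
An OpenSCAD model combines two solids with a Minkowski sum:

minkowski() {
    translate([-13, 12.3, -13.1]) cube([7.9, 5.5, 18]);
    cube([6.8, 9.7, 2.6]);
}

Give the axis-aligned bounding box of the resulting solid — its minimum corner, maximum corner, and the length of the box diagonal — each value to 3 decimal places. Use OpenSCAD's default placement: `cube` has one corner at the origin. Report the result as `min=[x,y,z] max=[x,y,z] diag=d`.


A = translate([-13, 12.3, -13.1]) cube([7.9, 5.5, 18]) → bbox [-13,12.3,-13.1] .. [-5.1,17.8,4.9]
B = cube([6.8, 9.7, 2.6]) → bbox [0,0,0] .. [6.8,9.7,2.6]
lo = A.lo+B.lo = [-13+0, 12.3+0, -13.1+0] = [-13.000,12.300,-13.100]
hi = A.hi+B.hi = [-5.1+6.8, 17.8+9.7, 4.9+2.6] = [1.700,27.500,7.500]
diag = √(14.7²+15.2²+20.6²) = √871.49 = 29.521

min=[-13.000,12.300,-13.100] max=[1.700,27.500,7.500] diag=29.521


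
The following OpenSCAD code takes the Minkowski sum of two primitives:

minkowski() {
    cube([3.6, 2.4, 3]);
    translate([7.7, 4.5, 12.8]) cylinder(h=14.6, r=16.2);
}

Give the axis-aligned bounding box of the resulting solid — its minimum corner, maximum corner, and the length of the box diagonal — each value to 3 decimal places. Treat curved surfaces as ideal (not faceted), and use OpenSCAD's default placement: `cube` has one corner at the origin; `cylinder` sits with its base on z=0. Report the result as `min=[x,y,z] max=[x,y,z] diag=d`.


A = translate([7.7, 4.5, 12.8]) cylinder(h=14.6, r=16.2) → bbox [-8.5,-11.7,12.8] .. [23.9,20.7,27.4]
B = cube([3.6, 2.4, 3]) → bbox [0,0,0] .. [3.6,2.4,3]
lo = A.lo+B.lo = [-8.5+0, -11.7+0, 12.8+0] = [-8.500,-11.700,12.800]
hi = A.hi+B.hi = [23.9+3.6, 20.7+2.4, 27.4+3] = [27.500,23.100,30.400]
diag = √(36²+34.8²+17.6²) = √2816.8 = 53.074

min=[-8.500,-11.700,12.800] max=[27.500,23.100,30.400] diag=53.074


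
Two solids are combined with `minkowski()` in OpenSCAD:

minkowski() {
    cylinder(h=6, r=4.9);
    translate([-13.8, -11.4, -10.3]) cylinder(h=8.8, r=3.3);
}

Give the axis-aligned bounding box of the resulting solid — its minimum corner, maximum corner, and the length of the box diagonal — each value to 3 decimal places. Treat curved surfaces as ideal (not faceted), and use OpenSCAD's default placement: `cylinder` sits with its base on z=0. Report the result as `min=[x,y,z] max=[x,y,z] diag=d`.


A = translate([-13.8, -11.4, -10.3]) cylinder(h=8.8, r=3.3) → bbox [-17.1,-14.7,-10.3] .. [-10.5,-8.1,-1.5]
B = cylinder(h=6, r=4.9) → bbox [-4.9,-4.9,0] .. [4.9,4.9,6]
lo = A.lo+B.lo = [-17.1-4.9, -14.7-4.9, -10.3+0] = [-22.000,-19.600,-10.300]
hi = A.hi+B.hi = [-10.5+4.9, -8.1+4.9, -1.5+6] = [-5.600,-3.200,4.500]
diag = √(16.4²+16.4²+14.8²) = √756.96 = 27.513

min=[-22.000,-19.600,-10.300] max=[-5.600,-3.200,4.500] diag=27.513


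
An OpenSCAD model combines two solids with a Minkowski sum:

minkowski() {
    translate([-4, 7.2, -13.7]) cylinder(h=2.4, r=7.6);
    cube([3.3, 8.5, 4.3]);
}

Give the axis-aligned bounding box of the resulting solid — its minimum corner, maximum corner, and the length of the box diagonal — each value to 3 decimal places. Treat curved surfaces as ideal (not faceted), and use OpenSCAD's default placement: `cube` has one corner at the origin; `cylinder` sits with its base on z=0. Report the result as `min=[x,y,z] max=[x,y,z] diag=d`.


A = translate([-4, 7.2, -13.7]) cylinder(h=2.4, r=7.6) → bbox [-11.6,-0.4,-13.7] .. [3.6,14.8,-11.3]
B = cube([3.3, 8.5, 4.3]) → bbox [0,0,0] .. [3.3,8.5,4.3]
lo = A.lo+B.lo = [-11.6+0, -0.4+0, -13.7+0] = [-11.600,-0.400,-13.700]
hi = A.hi+B.hi = [3.6+3.3, 14.8+8.5, -11.3+4.3] = [6.900,23.300,-7.000]
diag = √(18.5²+23.7²+6.7²) = √948.83 = 30.803

min=[-11.600,-0.400,-13.700] max=[6.900,23.300,-7.000] diag=30.803


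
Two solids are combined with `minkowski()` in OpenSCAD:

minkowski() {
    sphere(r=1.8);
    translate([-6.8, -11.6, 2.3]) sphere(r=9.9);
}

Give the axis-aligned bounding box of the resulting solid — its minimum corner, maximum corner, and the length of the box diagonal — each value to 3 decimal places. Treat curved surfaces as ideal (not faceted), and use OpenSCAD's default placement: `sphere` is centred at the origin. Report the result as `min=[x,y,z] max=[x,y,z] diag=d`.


A = translate([-6.8, -11.6, 2.3]) sphere(r=9.9) → bbox [-16.7,-21.5,-7.6] .. [3.1,-1.7,12.2]
B = sphere(r=1.8) → bbox [-1.8,-1.8,-1.8] .. [1.8,1.8,1.8]
lo = A.lo+B.lo = [-16.7-1.8, -21.5-1.8, -7.6-1.8] = [-18.500,-23.300,-9.400]
hi = A.hi+B.hi = [3.1+1.8, -1.7+1.8, 12.2+1.8] = [4.900,0.100,14.000]
diag = √(23.4²+23.4²+23.4²) = √1642.68 = 40.530

min=[-18.500,-23.300,-9.400] max=[4.900,0.100,14.000] diag=40.530


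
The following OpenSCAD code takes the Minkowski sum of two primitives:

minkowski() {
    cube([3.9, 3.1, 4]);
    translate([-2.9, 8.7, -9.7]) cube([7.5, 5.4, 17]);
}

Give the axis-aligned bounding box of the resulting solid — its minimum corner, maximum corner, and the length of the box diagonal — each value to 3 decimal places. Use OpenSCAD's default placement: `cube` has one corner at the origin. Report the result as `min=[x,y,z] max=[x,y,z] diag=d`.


A = translate([-2.9, 8.7, -9.7]) cube([7.5, 5.4, 17]) → bbox [-2.9,8.7,-9.7] .. [4.6,14.1,7.3]
B = cube([3.9, 3.1, 4]) → bbox [0,0,0] .. [3.9,3.1,4]
lo = A.lo+B.lo = [-2.9+0, 8.7+0, -9.7+0] = [-2.900,8.700,-9.700]
hi = A.hi+B.hi = [4.6+3.9, 14.1+3.1, 7.3+4] = [8.500,17.200,11.300]
diag = √(11.4²+8.5²+21²) = √643.21 = 25.362

min=[-2.900,8.700,-9.700] max=[8.500,17.200,11.300] diag=25.362


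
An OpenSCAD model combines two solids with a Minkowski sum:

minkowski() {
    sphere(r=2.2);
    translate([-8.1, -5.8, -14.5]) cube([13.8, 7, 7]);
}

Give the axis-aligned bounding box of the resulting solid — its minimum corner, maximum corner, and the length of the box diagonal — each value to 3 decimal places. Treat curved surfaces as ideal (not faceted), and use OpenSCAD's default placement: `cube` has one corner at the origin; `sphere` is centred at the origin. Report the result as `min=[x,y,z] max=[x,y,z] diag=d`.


min=[-10.300,-8.000,-16.700] max=[7.900,3.400,-5.300] diag=24.314

A = translate([-8.1, -5.8, -14.5]) cube([13.8, 7, 7]) → bbox [-8.1,-5.8,-14.5] .. [5.7,1.2,-7.5]
B = sphere(r=2.2) → bbox [-2.2,-2.2,-2.2] .. [2.2,2.2,2.2]
lo = A.lo+B.lo = [-8.1-2.2, -5.8-2.2, -14.5-2.2] = [-10.300,-8.000,-16.700]
hi = A.hi+B.hi = [5.7+2.2, 1.2+2.2, -7.5+2.2] = [7.900,3.400,-5.300]
diag = √(18.2²+11.4²+11.4²) = √591.16 = 24.314


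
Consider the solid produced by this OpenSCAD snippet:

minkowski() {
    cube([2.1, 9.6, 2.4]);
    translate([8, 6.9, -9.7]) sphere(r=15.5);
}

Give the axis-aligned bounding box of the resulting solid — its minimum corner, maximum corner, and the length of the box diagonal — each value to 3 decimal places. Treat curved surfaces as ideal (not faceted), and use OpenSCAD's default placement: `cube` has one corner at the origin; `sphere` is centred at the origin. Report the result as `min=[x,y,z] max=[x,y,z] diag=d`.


min=[-7.500,-8.600,-25.200] max=[25.600,32.000,8.200] diag=62.125

A = translate([8, 6.9, -9.7]) sphere(r=15.5) → bbox [-7.5,-8.6,-25.2] .. [23.5,22.4,5.8]
B = cube([2.1, 9.6, 2.4]) → bbox [0,0,0] .. [2.1,9.6,2.4]
lo = A.lo+B.lo = [-7.5+0, -8.6+0, -25.2+0] = [-7.500,-8.600,-25.200]
hi = A.hi+B.hi = [23.5+2.1, 22.4+9.6, 5.8+2.4] = [25.600,32.000,8.200]
diag = √(33.1²+40.6²+33.4²) = √3859.53 = 62.125


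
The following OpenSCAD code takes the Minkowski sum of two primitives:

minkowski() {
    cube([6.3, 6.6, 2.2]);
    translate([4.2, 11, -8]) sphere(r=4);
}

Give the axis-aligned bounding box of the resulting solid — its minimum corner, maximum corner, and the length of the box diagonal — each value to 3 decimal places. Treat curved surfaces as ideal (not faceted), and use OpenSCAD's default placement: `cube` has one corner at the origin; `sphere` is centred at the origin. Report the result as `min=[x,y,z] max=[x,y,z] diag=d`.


min=[0.200,7.000,-12.000] max=[14.500,21.600,-1.800] diag=22.841

A = translate([4.2, 11, -8]) sphere(r=4) → bbox [0.2,7,-12] .. [8.2,15,-4]
B = cube([6.3, 6.6, 2.2]) → bbox [0,0,0] .. [6.3,6.6,2.2]
lo = A.lo+B.lo = [0.2+0, 7+0, -12+0] = [0.200,7.000,-12.000]
hi = A.hi+B.hi = [8.2+6.3, 15+6.6, -4+2.2] = [14.500,21.600,-1.800]
diag = √(14.3²+14.6²+10.2²) = √521.69 = 22.841


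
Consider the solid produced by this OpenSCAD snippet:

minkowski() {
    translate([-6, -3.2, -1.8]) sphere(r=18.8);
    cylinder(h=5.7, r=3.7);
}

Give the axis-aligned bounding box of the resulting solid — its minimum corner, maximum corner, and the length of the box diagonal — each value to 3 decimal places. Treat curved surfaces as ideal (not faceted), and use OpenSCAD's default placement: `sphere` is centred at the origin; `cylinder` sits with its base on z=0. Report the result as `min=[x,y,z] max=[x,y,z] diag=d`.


A = translate([-6, -3.2, -1.8]) sphere(r=18.8) → bbox [-24.8,-22,-20.6] .. [12.8,15.6,17]
B = cylinder(h=5.7, r=3.7) → bbox [-3.7,-3.7,0] .. [3.7,3.7,5.7]
lo = A.lo+B.lo = [-24.8-3.7, -22-3.7, -20.6+0] = [-28.500,-25.700,-20.600]
hi = A.hi+B.hi = [12.8+3.7, 15.6+3.7, 17+5.7] = [16.500,19.300,22.700]
diag = √(45²+45²+43.3²) = √5924.89 = 76.973

min=[-28.500,-25.700,-20.600] max=[16.500,19.300,22.700] diag=76.973


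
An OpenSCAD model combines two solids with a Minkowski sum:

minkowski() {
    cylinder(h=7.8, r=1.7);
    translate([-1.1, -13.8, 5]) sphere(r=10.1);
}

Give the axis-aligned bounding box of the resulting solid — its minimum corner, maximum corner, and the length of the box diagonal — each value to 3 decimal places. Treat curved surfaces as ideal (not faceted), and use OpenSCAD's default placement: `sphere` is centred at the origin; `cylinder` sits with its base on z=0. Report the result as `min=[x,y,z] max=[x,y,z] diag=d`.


min=[-12.900,-25.600,-5.100] max=[10.700,-2.000,22.900] diag=43.565

A = translate([-1.1, -13.8, 5]) sphere(r=10.1) → bbox [-11.2,-23.9,-5.1] .. [9,-3.7,15.1]
B = cylinder(h=7.8, r=1.7) → bbox [-1.7,-1.7,0] .. [1.7,1.7,7.8]
lo = A.lo+B.lo = [-11.2-1.7, -23.9-1.7, -5.1+0] = [-12.900,-25.600,-5.100]
hi = A.hi+B.hi = [9+1.7, -3.7+1.7, 15.1+7.8] = [10.700,-2.000,22.900]
diag = √(23.6²+23.6²+28²) = √1897.92 = 43.565


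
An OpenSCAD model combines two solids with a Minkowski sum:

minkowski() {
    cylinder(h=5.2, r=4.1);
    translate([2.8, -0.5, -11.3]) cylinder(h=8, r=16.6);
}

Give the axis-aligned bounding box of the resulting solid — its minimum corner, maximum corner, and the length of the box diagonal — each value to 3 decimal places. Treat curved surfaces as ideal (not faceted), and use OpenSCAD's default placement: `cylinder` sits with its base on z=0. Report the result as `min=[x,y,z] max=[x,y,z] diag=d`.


A = translate([2.8, -0.5, -11.3]) cylinder(h=8, r=16.6) → bbox [-13.8,-17.1,-11.3] .. [19.4,16.1,-3.3]
B = cylinder(h=5.2, r=4.1) → bbox [-4.1,-4.1,0] .. [4.1,4.1,5.2]
lo = A.lo+B.lo = [-13.8-4.1, -17.1-4.1, -11.3+0] = [-17.900,-21.200,-11.300]
hi = A.hi+B.hi = [19.4+4.1, 16.1+4.1, -3.3+5.2] = [23.500,20.200,1.900]
diag = √(41.4²+41.4²+13.2²) = √3602.16 = 60.018

min=[-17.900,-21.200,-11.300] max=[23.500,20.200,1.900] diag=60.018


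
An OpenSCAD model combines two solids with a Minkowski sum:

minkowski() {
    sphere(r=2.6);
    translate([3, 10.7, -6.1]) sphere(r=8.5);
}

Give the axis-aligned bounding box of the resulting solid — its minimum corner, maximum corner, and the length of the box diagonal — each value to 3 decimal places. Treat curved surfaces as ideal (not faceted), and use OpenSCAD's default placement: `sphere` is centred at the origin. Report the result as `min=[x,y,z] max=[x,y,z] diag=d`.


min=[-8.100,-0.400,-17.200] max=[14.100,21.800,5.000] diag=38.452

A = translate([3, 10.7, -6.1]) sphere(r=8.5) → bbox [-5.5,2.2,-14.6] .. [11.5,19.2,2.4]
B = sphere(r=2.6) → bbox [-2.6,-2.6,-2.6] .. [2.6,2.6,2.6]
lo = A.lo+B.lo = [-5.5-2.6, 2.2-2.6, -14.6-2.6] = [-8.100,-0.400,-17.200]
hi = A.hi+B.hi = [11.5+2.6, 19.2+2.6, 2.4+2.6] = [14.100,21.800,5.000]
diag = √(22.2²+22.2²+22.2²) = √1478.52 = 38.452


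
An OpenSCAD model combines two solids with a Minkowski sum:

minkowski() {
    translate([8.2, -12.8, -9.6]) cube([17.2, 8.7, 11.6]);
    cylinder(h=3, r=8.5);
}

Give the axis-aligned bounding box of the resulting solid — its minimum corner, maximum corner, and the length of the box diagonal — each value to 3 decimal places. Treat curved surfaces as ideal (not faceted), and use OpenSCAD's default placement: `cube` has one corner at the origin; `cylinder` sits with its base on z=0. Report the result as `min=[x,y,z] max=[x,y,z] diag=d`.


min=[-0.300,-21.300,-9.600] max=[33.900,4.400,5.000] diag=45.203

A = translate([8.2, -12.8, -9.6]) cube([17.2, 8.7, 11.6]) → bbox [8.2,-12.8,-9.6] .. [25.4,-4.1,2]
B = cylinder(h=3, r=8.5) → bbox [-8.5,-8.5,0] .. [8.5,8.5,3]
lo = A.lo+B.lo = [8.2-8.5, -12.8-8.5, -9.6+0] = [-0.300,-21.300,-9.600]
hi = A.hi+B.hi = [25.4+8.5, -4.1+8.5, 2+3] = [33.900,4.400,5.000]
diag = √(34.2²+25.7²+14.6²) = √2043.29 = 45.203


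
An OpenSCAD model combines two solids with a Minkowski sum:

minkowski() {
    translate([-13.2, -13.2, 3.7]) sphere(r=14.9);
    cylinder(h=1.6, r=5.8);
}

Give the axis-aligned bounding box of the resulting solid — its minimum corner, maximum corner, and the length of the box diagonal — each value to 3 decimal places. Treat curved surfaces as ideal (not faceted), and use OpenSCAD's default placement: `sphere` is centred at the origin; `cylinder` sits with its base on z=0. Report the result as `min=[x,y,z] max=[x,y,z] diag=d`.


A = translate([-13.2, -13.2, 3.7]) sphere(r=14.9) → bbox [-28.1,-28.1,-11.2] .. [1.7,1.7,18.6]
B = cylinder(h=1.6, r=5.8) → bbox [-5.8,-5.8,0] .. [5.8,5.8,1.6]
lo = A.lo+B.lo = [-28.1-5.8, -28.1-5.8, -11.2+0] = [-33.900,-33.900,-11.200]
hi = A.hi+B.hi = [1.7+5.8, 1.7+5.8, 18.6+1.6] = [7.500,7.500,20.200]
diag = √(41.4²+41.4²+31.4²) = √4413.88 = 66.437

min=[-33.900,-33.900,-11.200] max=[7.500,7.500,20.200] diag=66.437


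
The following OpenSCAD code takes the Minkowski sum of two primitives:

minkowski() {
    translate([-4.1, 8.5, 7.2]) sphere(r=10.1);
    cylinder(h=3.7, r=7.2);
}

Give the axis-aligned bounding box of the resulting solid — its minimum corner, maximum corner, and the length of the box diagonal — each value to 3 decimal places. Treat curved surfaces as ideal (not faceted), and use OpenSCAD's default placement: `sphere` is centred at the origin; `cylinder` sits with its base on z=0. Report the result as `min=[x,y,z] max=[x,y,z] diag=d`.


min=[-21.400,-8.800,-2.900] max=[13.200,25.800,21.000] diag=54.457

A = translate([-4.1, 8.5, 7.2]) sphere(r=10.1) → bbox [-14.2,-1.6,-2.9] .. [6,18.6,17.3]
B = cylinder(h=3.7, r=7.2) → bbox [-7.2,-7.2,0] .. [7.2,7.2,3.7]
lo = A.lo+B.lo = [-14.2-7.2, -1.6-7.2, -2.9+0] = [-21.400,-8.800,-2.900]
hi = A.hi+B.hi = [6+7.2, 18.6+7.2, 17.3+3.7] = [13.200,25.800,21.000]
diag = √(34.6²+34.6²+23.9²) = √2965.53 = 54.457
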